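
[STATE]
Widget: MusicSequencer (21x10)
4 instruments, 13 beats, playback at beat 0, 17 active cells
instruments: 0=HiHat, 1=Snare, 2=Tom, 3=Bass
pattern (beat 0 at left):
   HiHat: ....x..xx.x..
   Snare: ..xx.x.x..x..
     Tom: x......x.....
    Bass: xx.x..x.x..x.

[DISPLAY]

      ▼123456789012  
 HiHat····█··██·█··  
 Snare··██·█·█··█··  
   Tom█······█·····  
  Bass██·█··█·█··█·  
                     
                     
                     
                     
                     


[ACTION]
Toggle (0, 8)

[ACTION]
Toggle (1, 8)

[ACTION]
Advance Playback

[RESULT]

      0▼23456789012  
 HiHat····█··█··█··  
 Snare··██·█·██·█··  
   Tom█······█·····  
  Bass██·█··█·█··█·  
                     
                     
                     
                     
                     


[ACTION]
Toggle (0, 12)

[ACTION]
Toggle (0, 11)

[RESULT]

      0▼23456789012  
 HiHat····█··█··███  
 Snare··██·█·██·█··  
   Tom█······█·····  
  Bass██·█··█·█··█·  
                     
                     
                     
                     
                     


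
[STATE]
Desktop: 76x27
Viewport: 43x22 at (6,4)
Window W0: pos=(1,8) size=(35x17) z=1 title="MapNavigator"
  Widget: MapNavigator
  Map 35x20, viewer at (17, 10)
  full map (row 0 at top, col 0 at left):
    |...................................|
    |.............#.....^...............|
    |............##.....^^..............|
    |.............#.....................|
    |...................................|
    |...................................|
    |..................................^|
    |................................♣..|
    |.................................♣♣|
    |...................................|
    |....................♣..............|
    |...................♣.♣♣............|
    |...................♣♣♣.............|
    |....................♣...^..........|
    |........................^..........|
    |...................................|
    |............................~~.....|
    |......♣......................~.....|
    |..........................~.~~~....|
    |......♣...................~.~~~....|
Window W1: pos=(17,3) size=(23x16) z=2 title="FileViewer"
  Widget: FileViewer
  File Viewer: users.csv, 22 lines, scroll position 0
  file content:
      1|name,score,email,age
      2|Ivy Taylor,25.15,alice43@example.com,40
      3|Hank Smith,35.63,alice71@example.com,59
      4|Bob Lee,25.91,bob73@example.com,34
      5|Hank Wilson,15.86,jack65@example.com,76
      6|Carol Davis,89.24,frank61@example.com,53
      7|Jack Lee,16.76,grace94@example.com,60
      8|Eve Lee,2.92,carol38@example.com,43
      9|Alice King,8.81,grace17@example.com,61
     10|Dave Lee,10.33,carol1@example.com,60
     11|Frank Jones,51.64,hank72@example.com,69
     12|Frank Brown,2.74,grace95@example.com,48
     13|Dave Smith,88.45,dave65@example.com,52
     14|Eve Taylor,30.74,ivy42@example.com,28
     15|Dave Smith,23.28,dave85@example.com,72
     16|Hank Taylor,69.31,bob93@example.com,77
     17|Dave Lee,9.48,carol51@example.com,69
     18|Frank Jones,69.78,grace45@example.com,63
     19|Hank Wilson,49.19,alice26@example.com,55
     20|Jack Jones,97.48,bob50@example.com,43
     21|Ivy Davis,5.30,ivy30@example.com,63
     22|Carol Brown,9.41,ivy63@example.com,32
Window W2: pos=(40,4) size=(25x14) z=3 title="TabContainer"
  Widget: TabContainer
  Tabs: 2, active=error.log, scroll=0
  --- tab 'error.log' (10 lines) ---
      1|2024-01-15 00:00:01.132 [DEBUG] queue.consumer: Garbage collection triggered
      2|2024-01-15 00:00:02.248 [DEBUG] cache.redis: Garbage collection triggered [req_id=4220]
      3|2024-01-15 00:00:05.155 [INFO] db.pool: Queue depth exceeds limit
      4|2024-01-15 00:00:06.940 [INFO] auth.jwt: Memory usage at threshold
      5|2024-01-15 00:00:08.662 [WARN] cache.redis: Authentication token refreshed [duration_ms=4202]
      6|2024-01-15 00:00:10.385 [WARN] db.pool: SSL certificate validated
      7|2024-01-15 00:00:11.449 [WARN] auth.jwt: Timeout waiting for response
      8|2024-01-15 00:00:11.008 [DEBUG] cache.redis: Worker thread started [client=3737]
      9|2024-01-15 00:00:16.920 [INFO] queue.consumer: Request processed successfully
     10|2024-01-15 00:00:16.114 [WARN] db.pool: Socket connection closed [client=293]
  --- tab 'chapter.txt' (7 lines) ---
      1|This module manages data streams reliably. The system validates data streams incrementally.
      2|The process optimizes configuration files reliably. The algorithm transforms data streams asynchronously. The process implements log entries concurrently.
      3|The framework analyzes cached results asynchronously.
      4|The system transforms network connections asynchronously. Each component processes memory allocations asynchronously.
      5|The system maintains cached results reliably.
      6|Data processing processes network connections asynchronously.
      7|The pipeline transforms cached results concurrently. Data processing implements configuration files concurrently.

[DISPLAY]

           ┃ FileViewer          ┃┏━━━━━━━━
           ┠─────────────────────┨┃ TabCont
           ┃name,score,email,age▲┃┠────────
           ┃Ivy Taylor,25.15,ali█┃┃[error.l
━━━━━━━━━━━┃Hank Smith,35.63,ali░┃┃────────
Navigator  ┃Bob Lee,25.91,bob73@░┃┃2024-01-
───────────┃Hank Wilson,15.86,ja░┃┃2024-01-
...........┃Carol Davis,89.24,fr░┃┃2024-01-
...........┃Jack Lee,16.76,grace░┃┃2024-01-
...........┃Eve Lee,2.92,carol38░┃┃2024-01-
...........┃Alice King,8.81,grac░┃┃2024-01-
...........┃Dave Lee,10.33,carol░┃┃2024-01-
...........┃Frank Jones,51.64,ha░┃┃2024-01-
...........┃Frank Brown,2.74,gra▼┃┗━━━━━━━━
...........┗━━━━━━━━━━━━━━━━━━━━━┛         
..............♣♣♣............┃             
...............♣...^.........┃             
...................^.........┃             
.............................┃             
.......................~~....┃             
━━━━━━━━━━━━━━━━━━━━━━━━━━━━━┛             
                                           


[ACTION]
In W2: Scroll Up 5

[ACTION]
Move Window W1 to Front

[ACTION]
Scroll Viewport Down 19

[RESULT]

           ┠─────────────────────┨┃ TabCont
           ┃name,score,email,age▲┃┠────────
           ┃Ivy Taylor,25.15,ali█┃┃[error.l
━━━━━━━━━━━┃Hank Smith,35.63,ali░┃┃────────
Navigator  ┃Bob Lee,25.91,bob73@░┃┃2024-01-
───────────┃Hank Wilson,15.86,ja░┃┃2024-01-
...........┃Carol Davis,89.24,fr░┃┃2024-01-
...........┃Jack Lee,16.76,grace░┃┃2024-01-
...........┃Eve Lee,2.92,carol38░┃┃2024-01-
...........┃Alice King,8.81,grac░┃┃2024-01-
...........┃Dave Lee,10.33,carol░┃┃2024-01-
...........┃Frank Jones,51.64,ha░┃┃2024-01-
...........┃Frank Brown,2.74,gra▼┃┗━━━━━━━━
...........┗━━━━━━━━━━━━━━━━━━━━━┛         
..............♣♣♣............┃             
...............♣...^.........┃             
...................^.........┃             
.............................┃             
.......................~~....┃             
━━━━━━━━━━━━━━━━━━━━━━━━━━━━━┛             
                                           
                                           


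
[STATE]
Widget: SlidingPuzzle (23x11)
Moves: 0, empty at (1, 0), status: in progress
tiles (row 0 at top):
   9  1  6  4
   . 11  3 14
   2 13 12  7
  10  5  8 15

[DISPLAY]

┌────┬────┬────┬────┐  
│  9 │  1 │  6 │  4 │  
├────┼────┼────┼────┤  
│    │ 11 │  3 │ 14 │  
├────┼────┼────┼────┤  
│  2 │ 13 │ 12 │  7 │  
├────┼────┼────┼────┤  
│ 10 │  5 │  8 │ 15 │  
└────┴────┴────┴────┘  
Moves: 0               
                       


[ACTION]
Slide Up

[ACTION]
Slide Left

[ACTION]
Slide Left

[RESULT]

┌────┬────┬────┬────┐  
│  9 │  1 │  6 │  4 │  
├────┼────┼────┼────┤  
│  2 │ 11 │  3 │ 14 │  
├────┼────┼────┼────┤  
│ 13 │ 12 │    │  7 │  
├────┼────┼────┼────┤  
│ 10 │  5 │  8 │ 15 │  
└────┴────┴────┴────┘  
Moves: 3               
                       


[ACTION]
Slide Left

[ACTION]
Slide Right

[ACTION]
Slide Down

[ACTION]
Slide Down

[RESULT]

┌────┬────┬────┬────┐  
│  9 │  1 │    │  4 │  
├────┼────┼────┼────┤  
│  2 │ 11 │  6 │ 14 │  
├────┼────┼────┼────┤  
│ 13 │ 12 │  3 │  7 │  
├────┼────┼────┼────┤  
│ 10 │  5 │  8 │ 15 │  
└────┴────┴────┴────┘  
Moves: 7               
                       


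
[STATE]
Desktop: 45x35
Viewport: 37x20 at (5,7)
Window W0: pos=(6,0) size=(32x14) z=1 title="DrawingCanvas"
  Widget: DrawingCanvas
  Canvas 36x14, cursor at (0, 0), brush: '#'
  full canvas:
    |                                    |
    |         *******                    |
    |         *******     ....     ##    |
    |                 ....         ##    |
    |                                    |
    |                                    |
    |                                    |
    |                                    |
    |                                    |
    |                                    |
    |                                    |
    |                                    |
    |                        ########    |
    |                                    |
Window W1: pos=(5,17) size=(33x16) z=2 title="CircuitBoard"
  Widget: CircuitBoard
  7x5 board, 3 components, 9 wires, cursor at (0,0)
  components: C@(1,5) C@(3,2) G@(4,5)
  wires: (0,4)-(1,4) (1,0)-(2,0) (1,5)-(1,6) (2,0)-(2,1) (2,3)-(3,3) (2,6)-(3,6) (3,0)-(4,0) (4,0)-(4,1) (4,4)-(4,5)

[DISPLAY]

 ┃                              ┃    
 ┃                              ┃    
 ┃                              ┃    
 ┃                              ┃    
 ┃                              ┃    
 ┃                              ┃    
 ┗━━━━━━━━━━━━━━━━━━━━━━━━━━━━━━┛    
                                     
                                     
                                     
┏━━━━━━━━━━━━━━━━━━━━━━━━━━━━━━━┓    
┃ CircuitBoard                  ┃    
┠───────────────────────────────┨    
┃   0 1 2 3 4 5 6               ┃    
┃0  [.]              ·          ┃    
┃                    │          ┃    
┃1   ·               ·   C ─ ·  ┃    
┃    │                          ┃    
┃2   · ─ ·       ·           ·  ┃    
┃                │           │  ┃    


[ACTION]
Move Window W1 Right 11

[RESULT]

 ┃                              ┃    
 ┃                              ┃    
 ┃                              ┃    
 ┃                              ┃    
 ┃                              ┃    
 ┃                              ┃    
 ┗━━━━━━━━━━━━━━━━━━━━━━━━━━━━━━┛    
                                     
                                     
                                     
       ┏━━━━━━━━━━━━━━━━━━━━━━━━━━━━━
       ┃ CircuitBoard                
       ┠─────────────────────────────
       ┃   0 1 2 3 4 5 6             
       ┃0  [.]              ·        
       ┃                    │        
       ┃1   ·               ·   C ─ ·
       ┃    │                        
       ┃2   · ─ ·       ·           ·
       ┃                │           │


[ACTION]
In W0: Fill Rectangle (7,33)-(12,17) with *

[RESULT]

 ┃                              ┃    
 ┃                              ┃    
 ┃                              ┃    
 ┃                 *************┃    
 ┃                 *************┃    
 ┃                 *************┃    
 ┗━━━━━━━━━━━━━━━━━━━━━━━━━━━━━━┛    
                                     
                                     
                                     
       ┏━━━━━━━━━━━━━━━━━━━━━━━━━━━━━
       ┃ CircuitBoard                
       ┠─────────────────────────────
       ┃   0 1 2 3 4 5 6             
       ┃0  [.]              ·        
       ┃                    │        
       ┃1   ·               ·   C ─ ·
       ┃    │                        
       ┃2   · ─ ·       ·           ·
       ┃                │           │


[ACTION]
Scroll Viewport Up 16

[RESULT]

 ┏━━━━━━━━━━━━━━━━━━━━━━━━━━━━━━┓    
 ┃ DrawingCanvas                ┃    
 ┠──────────────────────────────┨    
 ┃+                             ┃    
 ┃         *******              ┃    
 ┃         *******     ....     ┃    
 ┃                 ....         ┃    
 ┃                              ┃    
 ┃                              ┃    
 ┃                              ┃    
 ┃                 *************┃    
 ┃                 *************┃    
 ┃                 *************┃    
 ┗━━━━━━━━━━━━━━━━━━━━━━━━━━━━━━┛    
                                     
                                     
                                     
       ┏━━━━━━━━━━━━━━━━━━━━━━━━━━━━━
       ┃ CircuitBoard                
       ┠─────────────────────────────


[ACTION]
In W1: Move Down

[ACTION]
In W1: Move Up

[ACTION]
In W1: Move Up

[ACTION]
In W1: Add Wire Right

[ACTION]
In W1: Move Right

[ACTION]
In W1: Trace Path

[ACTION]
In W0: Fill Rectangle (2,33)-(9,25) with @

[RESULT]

 ┏━━━━━━━━━━━━━━━━━━━━━━━━━━━━━━┓    
 ┃ DrawingCanvas                ┃    
 ┠──────────────────────────────┨    
 ┃+                             ┃    
 ┃         *******              ┃    
 ┃         *******     ....@@@@@┃    
 ┃                 ....    @@@@@┃    
 ┃                         @@@@@┃    
 ┃                         @@@@@┃    
 ┃                         @@@@@┃    
 ┃                 ********@@@@@┃    
 ┃                 ********@@@@@┃    
 ┃                 ********@@@@@┃    
 ┗━━━━━━━━━━━━━━━━━━━━━━━━━━━━━━┛    
                                     
                                     
                                     
       ┏━━━━━━━━━━━━━━━━━━━━━━━━━━━━━
       ┃ CircuitBoard                
       ┠─────────────────────────────


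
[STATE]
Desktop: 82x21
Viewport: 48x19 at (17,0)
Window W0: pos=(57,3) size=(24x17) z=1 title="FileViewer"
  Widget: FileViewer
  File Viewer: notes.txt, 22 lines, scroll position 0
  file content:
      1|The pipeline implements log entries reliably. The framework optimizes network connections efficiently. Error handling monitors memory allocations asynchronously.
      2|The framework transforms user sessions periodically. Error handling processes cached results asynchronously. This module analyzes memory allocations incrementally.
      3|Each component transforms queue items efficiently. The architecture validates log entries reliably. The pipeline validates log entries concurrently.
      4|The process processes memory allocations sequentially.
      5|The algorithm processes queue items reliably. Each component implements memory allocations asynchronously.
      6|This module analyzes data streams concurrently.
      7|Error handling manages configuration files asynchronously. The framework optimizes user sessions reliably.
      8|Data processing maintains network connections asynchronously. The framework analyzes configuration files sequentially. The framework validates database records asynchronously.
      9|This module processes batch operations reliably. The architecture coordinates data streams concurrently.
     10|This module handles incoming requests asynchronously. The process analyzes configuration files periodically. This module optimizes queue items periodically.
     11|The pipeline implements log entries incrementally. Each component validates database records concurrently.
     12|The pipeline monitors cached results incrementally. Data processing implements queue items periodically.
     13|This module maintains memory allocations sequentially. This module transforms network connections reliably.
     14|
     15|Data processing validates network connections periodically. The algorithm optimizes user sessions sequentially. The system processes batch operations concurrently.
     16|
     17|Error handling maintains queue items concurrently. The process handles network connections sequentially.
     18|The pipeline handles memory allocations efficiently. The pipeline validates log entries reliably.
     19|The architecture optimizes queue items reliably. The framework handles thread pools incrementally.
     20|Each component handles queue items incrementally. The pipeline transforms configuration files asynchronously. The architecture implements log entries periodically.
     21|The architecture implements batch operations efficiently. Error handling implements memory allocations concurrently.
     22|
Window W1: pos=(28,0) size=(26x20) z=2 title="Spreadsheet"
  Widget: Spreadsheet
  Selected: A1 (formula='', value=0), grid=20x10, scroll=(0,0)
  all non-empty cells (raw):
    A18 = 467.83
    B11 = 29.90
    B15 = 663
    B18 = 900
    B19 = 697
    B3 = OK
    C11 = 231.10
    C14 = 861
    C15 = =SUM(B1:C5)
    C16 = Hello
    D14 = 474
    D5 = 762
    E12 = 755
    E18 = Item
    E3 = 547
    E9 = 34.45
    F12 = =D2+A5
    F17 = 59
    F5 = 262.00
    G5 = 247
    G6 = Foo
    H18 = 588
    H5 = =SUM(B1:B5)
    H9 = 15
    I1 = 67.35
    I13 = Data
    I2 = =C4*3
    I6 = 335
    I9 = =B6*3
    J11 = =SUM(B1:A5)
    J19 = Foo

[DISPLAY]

           ┏━━━━━━━━━━━━━━━━━━━━━━━━┓           
           ┃ Spreadsheet            ┃           
           ┠────────────────────────┨           
           ┃A1:                     ┃   ┏━━━━━━━
           ┃       A       B       C┃   ┃ FileVi
           ┃------------------------┃   ┠───────
           ┃  1      [0]       0    ┃   ┃The pip
           ┃  2        0       0    ┃   ┃The fra
           ┃  3        0OK          ┃   ┃Each co
           ┃  4        0       0    ┃   ┃The pro
           ┃  5        0       0    ┃   ┃The alg
           ┃  6        0       0    ┃   ┃This mo
           ┃  7        0       0    ┃   ┃Error h
           ┃  8        0       0    ┃   ┃Data pr
           ┃  9        0       0    ┃   ┃This mo
           ┃ 10        0       0    ┃   ┃This mo
           ┃ 11        0   29.90  23┃   ┃The pip
           ┃ 12        0       0    ┃   ┃The pip
           ┃ 13        0       0    ┃   ┃This mo


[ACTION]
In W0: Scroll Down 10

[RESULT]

           ┏━━━━━━━━━━━━━━━━━━━━━━━━┓           
           ┃ Spreadsheet            ┃           
           ┠────────────────────────┨           
           ┃A1:                     ┃   ┏━━━━━━━
           ┃       A       B       C┃   ┃ FileVi
           ┃------------------------┃   ┠───────
           ┃  1      [0]       0    ┃   ┃This mo
           ┃  2        0       0    ┃   ┃The pip
           ┃  3        0OK          ┃   ┃The pip
           ┃  4        0       0    ┃   ┃This mo
           ┃  5        0       0    ┃   ┃       
           ┃  6        0       0    ┃   ┃Data pr
           ┃  7        0       0    ┃   ┃       
           ┃  8        0       0    ┃   ┃Error h
           ┃  9        0       0    ┃   ┃The pip
           ┃ 10        0       0    ┃   ┃The arc
           ┃ 11        0   29.90  23┃   ┃Each co
           ┃ 12        0       0    ┃   ┃The arc
           ┃ 13        0       0    ┃   ┃       


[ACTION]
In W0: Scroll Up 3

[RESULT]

           ┏━━━━━━━━━━━━━━━━━━━━━━━━┓           
           ┃ Spreadsheet            ┃           
           ┠────────────────────────┨           
           ┃A1:                     ┃   ┏━━━━━━━
           ┃       A       B       C┃   ┃ FileVi
           ┃------------------------┃   ┠───────
           ┃  1      [0]       0    ┃   ┃Error h
           ┃  2        0       0    ┃   ┃Data pr
           ┃  3        0OK          ┃   ┃This mo
           ┃  4        0       0    ┃   ┃This mo
           ┃  5        0       0    ┃   ┃The pip
           ┃  6        0       0    ┃   ┃The pip
           ┃  7        0       0    ┃   ┃This mo
           ┃  8        0       0    ┃   ┃       
           ┃  9        0       0    ┃   ┃Data pr
           ┃ 10        0       0    ┃   ┃       
           ┃ 11        0   29.90  23┃   ┃Error h
           ┃ 12        0       0    ┃   ┃The pip
           ┃ 13        0       0    ┃   ┃The arc


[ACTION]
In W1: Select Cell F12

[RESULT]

           ┏━━━━━━━━━━━━━━━━━━━━━━━━┓           
           ┃ Spreadsheet            ┃           
           ┠────────────────────────┨           
           ┃F12: =D2+A5             ┃   ┏━━━━━━━
           ┃       A       B       C┃   ┃ FileVi
           ┃------------------------┃   ┠───────
           ┃  1        0       0    ┃   ┃Error h
           ┃  2        0       0    ┃   ┃Data pr
           ┃  3        0OK          ┃   ┃This mo
           ┃  4        0       0    ┃   ┃This mo
           ┃  5        0       0    ┃   ┃The pip
           ┃  6        0       0    ┃   ┃The pip
           ┃  7        0       0    ┃   ┃This mo
           ┃  8        0       0    ┃   ┃       
           ┃  9        0       0    ┃   ┃Data pr
           ┃ 10        0       0    ┃   ┃       
           ┃ 11        0   29.90  23┃   ┃Error h
           ┃ 12        0       0    ┃   ┃The pip
           ┃ 13        0       0    ┃   ┃The arc


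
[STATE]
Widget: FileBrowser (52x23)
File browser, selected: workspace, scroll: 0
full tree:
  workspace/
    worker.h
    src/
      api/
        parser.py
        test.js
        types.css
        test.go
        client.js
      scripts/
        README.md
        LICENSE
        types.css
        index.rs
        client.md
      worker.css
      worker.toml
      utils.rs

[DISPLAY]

> [-] workspace/                                    
    worker.h                                        
    [+] src/                                        
                                                    
                                                    
                                                    
                                                    
                                                    
                                                    
                                                    
                                                    
                                                    
                                                    
                                                    
                                                    
                                                    
                                                    
                                                    
                                                    
                                                    
                                                    
                                                    
                                                    


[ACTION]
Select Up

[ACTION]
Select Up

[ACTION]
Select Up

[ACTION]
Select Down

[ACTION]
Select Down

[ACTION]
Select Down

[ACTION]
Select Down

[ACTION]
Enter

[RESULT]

  [-] workspace/                                    
    worker.h                                        
  > [-] src/                                        
      [+] api/                                      
      [+] scripts/                                  
      worker.css                                    
      worker.toml                                   
      utils.rs                                      
                                                    
                                                    
                                                    
                                                    
                                                    
                                                    
                                                    
                                                    
                                                    
                                                    
                                                    
                                                    
                                                    
                                                    
                                                    


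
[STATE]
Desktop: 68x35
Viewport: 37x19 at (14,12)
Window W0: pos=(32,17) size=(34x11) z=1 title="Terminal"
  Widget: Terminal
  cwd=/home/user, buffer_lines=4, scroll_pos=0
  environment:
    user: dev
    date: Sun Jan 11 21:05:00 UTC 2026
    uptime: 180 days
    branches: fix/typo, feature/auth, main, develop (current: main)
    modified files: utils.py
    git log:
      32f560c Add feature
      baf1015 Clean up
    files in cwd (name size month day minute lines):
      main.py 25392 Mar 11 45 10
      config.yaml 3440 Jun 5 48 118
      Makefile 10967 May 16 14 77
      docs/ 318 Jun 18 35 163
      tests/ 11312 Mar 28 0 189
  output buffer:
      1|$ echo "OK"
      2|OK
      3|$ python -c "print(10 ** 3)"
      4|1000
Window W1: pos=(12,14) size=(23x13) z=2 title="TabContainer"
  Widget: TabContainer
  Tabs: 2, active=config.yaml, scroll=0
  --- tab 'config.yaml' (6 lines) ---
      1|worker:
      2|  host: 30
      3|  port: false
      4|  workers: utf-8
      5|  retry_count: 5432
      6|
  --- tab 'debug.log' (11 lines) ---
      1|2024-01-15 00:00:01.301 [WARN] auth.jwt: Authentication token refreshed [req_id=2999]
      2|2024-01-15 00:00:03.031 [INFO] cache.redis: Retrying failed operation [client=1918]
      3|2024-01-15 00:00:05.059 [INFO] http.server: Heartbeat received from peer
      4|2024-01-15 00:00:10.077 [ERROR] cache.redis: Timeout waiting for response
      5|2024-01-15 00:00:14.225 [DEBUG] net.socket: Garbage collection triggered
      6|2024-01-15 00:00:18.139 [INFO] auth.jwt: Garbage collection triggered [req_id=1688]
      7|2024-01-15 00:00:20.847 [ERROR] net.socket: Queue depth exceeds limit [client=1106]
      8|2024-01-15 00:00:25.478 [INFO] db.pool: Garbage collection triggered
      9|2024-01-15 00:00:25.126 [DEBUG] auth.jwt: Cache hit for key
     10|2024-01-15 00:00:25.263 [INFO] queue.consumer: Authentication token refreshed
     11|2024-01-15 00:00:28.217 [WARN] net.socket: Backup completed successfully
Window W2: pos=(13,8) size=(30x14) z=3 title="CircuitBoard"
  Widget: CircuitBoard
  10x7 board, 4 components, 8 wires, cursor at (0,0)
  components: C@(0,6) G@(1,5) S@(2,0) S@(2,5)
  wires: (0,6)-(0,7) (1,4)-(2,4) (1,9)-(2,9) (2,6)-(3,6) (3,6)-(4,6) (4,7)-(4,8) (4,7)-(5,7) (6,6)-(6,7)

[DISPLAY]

0  [.]                      ┃        
                            ┃        
1                   ·   G   ┃        
                    │       ┃        
2   S               ·   S   ┃        
                            ┃━━━━━━━━
3                           ┃        
                            ┃────────
4                           ┃"       
━━━━━━━━━━━━━━━━━━━━━━━━━━━━┛        
 workers: utf-8     ┃python -c "print
 retry_count: 5432  ┃00              
                    ┃█               
                    ┃                
━━━━━━━━━━━━━━━━━━━━┛                
                  ┗━━━━━━━━━━━━━━━━━━
                                     
                                     
                                     


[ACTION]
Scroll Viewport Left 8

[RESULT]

       ┃0  [.]                      ┃
       ┃                            ┃
      ┏┃1                   ·   G   ┃
      ┃┃                    │       ┃
      ┠┃2   S               ·   S   ┃
      ┃┃                            ┃
      ┃┃3                           ┃
      ┃┃                            ┃
      ┃┃4                           ┃
      ┃┗━━━━━━━━━━━━━━━━━━━━━━━━━━━━┛
      ┃  workers: utf-8     ┃python -
      ┃  retry_count: 5432  ┃00      
      ┃                     ┃█       
      ┃                     ┃        
      ┗━━━━━━━━━━━━━━━━━━━━━┛        
                          ┗━━━━━━━━━━
                                     
                                     
                                     


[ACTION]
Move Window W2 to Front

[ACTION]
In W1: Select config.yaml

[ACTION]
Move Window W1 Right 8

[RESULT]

       ┃0  [.]                      ┃
       ┃                            ┃
       ┃1                   ·   G   ┃
       ┃                    │       ┃
       ┃2   S               ·   S   ┃
       ┃                            ┃
       ┃3                           ┃
       ┃                            ┃
       ┃4                           ┃
       ┗━━━━━━━━━━━━━━━━━━━━━━━━━━━━┛
              ┃  workers: utf-8     ┃
              ┃  retry_count: 5432  ┃
              ┃                     ┃
              ┃                     ┃
              ┗━━━━━━━━━━━━━━━━━━━━━┛
                          ┗━━━━━━━━━━
                                     
                                     
                                     


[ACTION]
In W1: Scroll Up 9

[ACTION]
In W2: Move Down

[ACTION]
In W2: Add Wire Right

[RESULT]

       ┃0                           ┃
       ┃                            ┃
       ┃1  [.]─ ·           ·   G   ┃
       ┃                    │       ┃
       ┃2   S               ·   S   ┃
       ┃                            ┃
       ┃3                           ┃
       ┃                            ┃
       ┃4                           ┃
       ┗━━━━━━━━━━━━━━━━━━━━━━━━━━━━┛
              ┃  workers: utf-8     ┃
              ┃  retry_count: 5432  ┃
              ┃                     ┃
              ┃                     ┃
              ┗━━━━━━━━━━━━━━━━━━━━━┛
                          ┗━━━━━━━━━━
                                     
                                     
                                     


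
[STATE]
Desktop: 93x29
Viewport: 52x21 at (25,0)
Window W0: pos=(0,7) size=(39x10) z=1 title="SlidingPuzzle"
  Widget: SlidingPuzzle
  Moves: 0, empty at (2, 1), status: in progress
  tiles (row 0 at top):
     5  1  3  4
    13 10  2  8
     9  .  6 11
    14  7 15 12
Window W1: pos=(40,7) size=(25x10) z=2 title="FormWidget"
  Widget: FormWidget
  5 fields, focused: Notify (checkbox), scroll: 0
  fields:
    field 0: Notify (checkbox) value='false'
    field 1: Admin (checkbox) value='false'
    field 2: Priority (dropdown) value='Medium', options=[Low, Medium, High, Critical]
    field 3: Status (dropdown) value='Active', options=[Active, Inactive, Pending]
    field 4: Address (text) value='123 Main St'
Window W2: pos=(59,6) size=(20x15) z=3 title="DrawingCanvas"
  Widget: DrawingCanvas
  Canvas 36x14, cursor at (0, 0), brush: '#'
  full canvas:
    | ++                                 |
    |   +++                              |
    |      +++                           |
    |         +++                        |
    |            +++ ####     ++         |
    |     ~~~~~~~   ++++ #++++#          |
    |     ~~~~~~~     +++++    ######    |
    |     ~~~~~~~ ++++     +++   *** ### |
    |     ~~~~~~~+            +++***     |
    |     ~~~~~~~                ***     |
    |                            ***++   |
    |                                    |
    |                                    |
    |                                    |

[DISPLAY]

                                                    
                                                    
                                                    
                                                    
                                                    
                                                    
                                  ┏━━━━━━━━━━━━━━━━━
━━━━━━━━━━━━━┓ ┏━━━━━━━━━━━━━━━━━━┃ DrawingCanvas   
             ┃ ┃ FormWidget       ┠─────────────────
─────────────┨ ┠──────────────────┃+++              
             ┃ ┃> Notify:     [ ] ┃   +++           
             ┃ ┃  Admin:      [ ] ┃      +++        
             ┃ ┃  Priority:   [Med┃         +++     
             ┃ ┃  Status:     [Act┃            +++ #
             ┃ ┃  Address:    [123┃     ~~~~~~~   ++
             ┃ ┃                  ┃     ~~~~~~~     
━━━━━━━━━━━━━┛ ┗━━━━━━━━━━━━━━━━━━┃     ~~~~~~~ ++++
                                  ┃     ~~~~~~~+    
                                  ┃     ~~~~~~~     
                                  ┃                 
                                  ┗━━━━━━━━━━━━━━━━━


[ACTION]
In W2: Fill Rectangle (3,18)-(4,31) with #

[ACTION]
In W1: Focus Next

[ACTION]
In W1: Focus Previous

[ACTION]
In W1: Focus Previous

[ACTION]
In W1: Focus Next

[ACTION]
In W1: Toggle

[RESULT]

                                                    
                                                    
                                                    
                                                    
                                                    
                                                    
                                  ┏━━━━━━━━━━━━━━━━━
━━━━━━━━━━━━━┓ ┏━━━━━━━━━━━━━━━━━━┃ DrawingCanvas   
             ┃ ┃ FormWidget       ┠─────────────────
─────────────┨ ┠──────────────────┃+++              
             ┃ ┃> Notify:     [x] ┃   +++           
             ┃ ┃  Admin:      [ ] ┃      +++        
             ┃ ┃  Priority:   [Med┃         +++     
             ┃ ┃  Status:     [Act┃            +++ #
             ┃ ┃  Address:    [123┃     ~~~~~~~   ++
             ┃ ┃                  ┃     ~~~~~~~     
━━━━━━━━━━━━━┛ ┗━━━━━━━━━━━━━━━━━━┃     ~~~~~~~ ++++
                                  ┃     ~~~~~~~+    
                                  ┃     ~~~~~~~     
                                  ┃                 
                                  ┗━━━━━━━━━━━━━━━━━


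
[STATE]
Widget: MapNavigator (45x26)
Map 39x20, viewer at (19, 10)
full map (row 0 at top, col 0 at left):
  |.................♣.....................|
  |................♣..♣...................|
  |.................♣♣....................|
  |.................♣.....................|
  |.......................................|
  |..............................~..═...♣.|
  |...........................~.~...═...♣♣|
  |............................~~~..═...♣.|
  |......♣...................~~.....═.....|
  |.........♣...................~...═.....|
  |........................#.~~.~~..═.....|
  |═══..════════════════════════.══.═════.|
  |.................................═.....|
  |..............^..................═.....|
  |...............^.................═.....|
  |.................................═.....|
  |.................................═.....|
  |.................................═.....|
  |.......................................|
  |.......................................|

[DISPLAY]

                                             
                                             
                                             
   .................♣.....................   
   ................♣..♣...................   
   .................♣♣....................   
   .................♣.....................   
   .......................................   
   ..............................~..═...♣.   
   ...........................~.~...═...♣♣   
   ............................~~~..═...♣.   
   ......♣...................~~.....═.....   
   .........♣...................~...═.....   
   ...................@....#.~~.~~..═.....   
   ═══..════════════════════════.══.═════.   
   .................................═.....   
   ..............^..................═.....   
   ...............^.................═.....   
   .................................═.....   
   .................................═.....   
   .................................═.....   
   .......................................   
   .......................................   
                                             
                                             
                                             


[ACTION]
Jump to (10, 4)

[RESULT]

                                             
                                             
                                             
                                             
                                             
                                             
                                             
                                             
                                             
            .................♣...............
            ................♣..♣.............
            .................♣♣..............
            .................♣...............
            ..........@......................
            ..............................~..
            ...........................~.~...
            ............................~~~..
            ......♣...................~~.....
            .........♣...................~...
            ........................#.~~.~~..
            ═══..════════════════════════.══.
            .................................
            ..............^..................
            ...............^.................
            .................................
            .................................


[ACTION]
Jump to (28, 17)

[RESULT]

.................................            
........................~..═...♣.            
.....................~.~...═...♣♣            
......................~~~..═...♣.            
♣...................~~.....═.....            
...♣...................~...═.....            
..................#.~~.~~..═.....            
═══════════════════════.══.═════.            
...........................═.....            
........^..................═.....            
.........^.................═.....            
...........................═.....            
...........................═.....            
......................@....═.....            
.................................            
.................................            
                                             
                                             
                                             
                                             
                                             
                                             
                                             
                                             
                                             
                                             


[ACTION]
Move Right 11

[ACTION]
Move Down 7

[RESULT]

...........~.~...═...♣♣                      
............~~~..═...♣.                      
..........~~.....═.....                      
.............~...═.....                      
........#.~~.~~..═.....                      
═════════════.══.═════.                      
.................═.....                      
.................═.....                      
.................═.....                      
.................═.....                      
.................═.....                      
.................═.....                      
.......................                      
......................@                      
                                             
                                             
                                             
                                             
                                             
                                             
                                             
                                             
                                             
                                             
                                             
                                             


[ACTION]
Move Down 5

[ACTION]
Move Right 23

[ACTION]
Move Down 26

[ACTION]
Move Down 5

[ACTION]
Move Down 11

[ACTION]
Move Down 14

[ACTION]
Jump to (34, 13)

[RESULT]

.....♣.....................                  
....♣..♣...................                  
.....♣♣....................                  
.....♣.....................                  
...........................                  
..................~..═...♣.                  
...............~.~...═...♣♣                  
................~~~..═...♣.                  
..............~~.....═.....                  
.................~...═.....                  
............#.~~.~~..═.....                  
═════════════════.══.═════.                  
.....................═.....                  
..^..................═@....                  
...^.................═.....                  
.....................═.....                  
.....................═.....                  
.....................═.....                  
...........................                  
...........................                  
                                             
                                             
                                             
                                             
                                             
                                             
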